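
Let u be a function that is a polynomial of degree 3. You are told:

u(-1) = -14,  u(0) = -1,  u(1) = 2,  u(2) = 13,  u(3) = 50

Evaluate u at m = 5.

First differences: 13, 3, 11, 37. Second differences: -10, 8, 26. Third differences: 18, 18.
Level-3 differences are constant, so u has degree 3.
Fitting a degree-3 polynomial gives u(m) = 3m³ - 5m² + 5m - 1.
Then u(5) = 274.

274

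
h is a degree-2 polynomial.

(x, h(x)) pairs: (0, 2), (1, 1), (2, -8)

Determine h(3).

Write h(x) = ax² + bx + c; the 3 given values yield a linear system in the 3 coefficients.
Solving, h(x) = -4x² + 3x + 2.
Then h(3) = -25.

-25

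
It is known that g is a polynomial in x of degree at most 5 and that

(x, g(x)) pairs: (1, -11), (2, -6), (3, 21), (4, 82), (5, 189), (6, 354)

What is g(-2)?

-14

First differences: 5, 27, 61, 107, 165. Second differences: 22, 34, 46, 58. Third differences: 12, 12, 12.
Level-3 differences are constant, so g has degree 3.
Fitting a degree-3 polynomial gives g(x) = 2x³ - x² - 6x - 6.
Then g(-2) = -14.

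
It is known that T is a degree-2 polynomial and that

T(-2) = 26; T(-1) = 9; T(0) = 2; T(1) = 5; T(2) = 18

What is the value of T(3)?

First differences: -17, -7, 3, 13. Second differences: 10, 10, 10.
Level-2 differences are constant, so T has degree 2.
Fitting a degree-2 polynomial gives T(m) = 5m² - 2m + 2.
Then T(3) = 41.

41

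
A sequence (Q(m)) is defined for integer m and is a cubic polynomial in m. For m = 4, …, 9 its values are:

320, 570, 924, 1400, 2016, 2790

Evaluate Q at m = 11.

First differences: 250, 354, 476, 616, 774. Second differences: 104, 122, 140, 158. Third differences: 18, 18, 18.
Level-3 differences are constant, so Q has degree 3.
Fitting a degree-3 polynomial gives Q(m) = 3m³ + 7m² + 4m.
Then Q(11) = 4884.

4884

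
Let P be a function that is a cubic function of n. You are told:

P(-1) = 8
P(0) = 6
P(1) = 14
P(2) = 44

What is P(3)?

108

Write P(n) = an³ + bn² + cn + d; the 4 given values yield a linear system in the 4 coefficients.
Solving, P(n) = 2n³ + 5n² + n + 6.
Then P(3) = 108.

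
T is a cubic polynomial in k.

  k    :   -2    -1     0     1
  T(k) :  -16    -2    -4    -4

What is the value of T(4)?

188

Write T(k) = ak³ + bk² + ck + d; the 4 given values yield a linear system in the 4 coefficients.
Solving, T(k) = 3k³ + k² - 4k - 4.
Then T(4) = 188.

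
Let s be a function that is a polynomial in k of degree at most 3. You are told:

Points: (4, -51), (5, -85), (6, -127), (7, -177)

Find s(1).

First differences: -34, -42, -50. Second differences: -8, -8.
Level-2 differences are constant, so s has degree 2.
Fitting a degree-2 polynomial gives s(k) = -4k² + 2k + 5.
Then s(1) = 3.

3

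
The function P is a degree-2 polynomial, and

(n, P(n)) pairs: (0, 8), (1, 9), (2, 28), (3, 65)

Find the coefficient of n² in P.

9

First differences: 1, 19, 37. Second differences: 18, 18.
Level-2 differences are constant, so P has degree 2.
Fitting a degree-2 polynomial gives P(n) = 9n² - 8n + 8.
The coefficient of n² is 9.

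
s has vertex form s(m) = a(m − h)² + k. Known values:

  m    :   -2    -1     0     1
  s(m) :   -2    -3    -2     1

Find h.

First differences -1, 1, 3; second difference 2 = 2a, so a = 1.
Expanding, the m-coefficient is −2ah = -2h; matching it to the data gives h = -1, and then k = -3.
So s(m) = 1(m + 1)² − 3.
Hence h = -1.

-1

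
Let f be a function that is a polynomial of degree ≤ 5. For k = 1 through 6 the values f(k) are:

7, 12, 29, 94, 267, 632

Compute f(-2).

First differences: 5, 17, 65, 173, 365. Second differences: 12, 48, 108, 192. Third differences: 36, 60, 84. Fourth differences: 24, 24.
Level-4 differences are constant, so f has degree 4.
Fitting a degree-4 polynomial gives f(k) = k^4 - 4k³ + 5k² + 3k + 2.
Then f(-2) = 64.

64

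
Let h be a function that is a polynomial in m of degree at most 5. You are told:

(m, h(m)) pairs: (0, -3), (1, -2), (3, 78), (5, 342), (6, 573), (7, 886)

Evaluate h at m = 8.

Write h(m) = am^5 + bm^4 + cm³ + dm² + em + p; the 6 given values yield a linear system in the 6 coefficients.
Solving, the top 2 coefficients vanish, and h(m) = 2m³ + 5m² - 6m - 3.
Then h(8) = 1293.

1293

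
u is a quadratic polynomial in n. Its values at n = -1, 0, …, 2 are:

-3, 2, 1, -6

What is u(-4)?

First differences: 5, -1, -7. Second differences: -6, -6.
Level-2 differences are constant, so u has degree 2.
Fitting a degree-2 polynomial gives u(n) = -3n² + 2n + 2.
Then u(-4) = -54.

-54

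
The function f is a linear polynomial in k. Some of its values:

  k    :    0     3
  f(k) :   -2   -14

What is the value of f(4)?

Write f(k) = ak + b; the 2 given values yield a linear system in the 2 coefficients.
Solving, f(k) = -4k - 2.
Then f(4) = -18.

-18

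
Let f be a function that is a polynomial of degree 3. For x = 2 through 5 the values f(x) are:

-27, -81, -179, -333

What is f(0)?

-3

Write f(x) = ax³ + bx² + cx + d; the 4 given values yield a linear system in the 4 coefficients.
Solving, f(x) = -2x³ - 4x² + 4x - 3.
The constant term is f(0) = -3.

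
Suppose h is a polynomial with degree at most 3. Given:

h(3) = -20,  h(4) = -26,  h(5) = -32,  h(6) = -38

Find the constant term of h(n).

-2

First differences: -6, -6, -6.
Level-1 differences are constant, so h has degree 1.
Fitting a degree-1 polynomial gives h(n) = -6n - 2.
The constant term is h(0) = -2.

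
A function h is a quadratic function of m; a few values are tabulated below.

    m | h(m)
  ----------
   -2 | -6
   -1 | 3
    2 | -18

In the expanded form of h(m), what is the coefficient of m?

-3

Write h(m) = am² + bm + c; the 3 given values yield a linear system in the 3 coefficients.
Solving, h(m) = -4m² - 3m + 4.
The coefficient of m is -3.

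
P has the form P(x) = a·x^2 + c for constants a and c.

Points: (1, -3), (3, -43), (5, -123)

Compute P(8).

From P(1) = -3 and P(3) = -43: 1a + c = -3 and 9a + c = -43.
Subtracting: 8a = -40, so a = -5; then c = -3 − (-5)·1 = 2.
So P(x) = -5x² + 2, and P(8) = -318.

-318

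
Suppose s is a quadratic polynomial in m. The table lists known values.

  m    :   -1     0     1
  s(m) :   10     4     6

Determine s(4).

60

Write s(m) = am² + bm + c; the 3 given values yield a linear system in the 3 coefficients.
Solving, s(m) = 4m² - 2m + 4.
Then s(4) = 60.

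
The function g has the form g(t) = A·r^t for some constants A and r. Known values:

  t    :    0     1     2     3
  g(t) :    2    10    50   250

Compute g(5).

Consecutive ratio: 10/2 = 5, and 50/10 = 5, so r = 5.
Then A·5^0 = 2 gives A = 2, and g(t) = 2·5^t.
g(5) = 2·5^5 = 6250.

6250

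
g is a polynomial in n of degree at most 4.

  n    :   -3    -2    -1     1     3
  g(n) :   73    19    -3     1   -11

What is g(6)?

-269

Write g(n) = an^4 + bn³ + cn² + dn + e; the 5 given values yield a linear system in the 5 coefficients.
Solving, the leading coefficient vanishes, and g(n) = -2n³ + 4n² + 4n - 5.
Then g(6) = -269.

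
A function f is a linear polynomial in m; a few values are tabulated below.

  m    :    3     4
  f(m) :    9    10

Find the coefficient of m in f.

1

Write f(m) = am + b; the 2 given values yield a linear system in the 2 coefficients.
Solving, f(m) = m + 6.
The coefficient of m is 1.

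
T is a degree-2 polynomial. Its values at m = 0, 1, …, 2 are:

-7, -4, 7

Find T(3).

26

Write T(m) = am² + bm + c; the 3 given values yield a linear system in the 3 coefficients.
Solving, T(m) = 4m² - m - 7.
Then T(3) = 26.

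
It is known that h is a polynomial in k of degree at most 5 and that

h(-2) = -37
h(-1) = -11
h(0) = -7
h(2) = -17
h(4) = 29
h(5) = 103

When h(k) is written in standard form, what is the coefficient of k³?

2

Write h(k) = ak^5 + bk^4 + ck³ + dk² + ek + p; the 6 given values yield a linear system in the 6 coefficients.
Solving, the top 2 coefficients vanish, and h(k) = 2k³ - 5k² - 3k - 7.
The coefficient of k³ is 2.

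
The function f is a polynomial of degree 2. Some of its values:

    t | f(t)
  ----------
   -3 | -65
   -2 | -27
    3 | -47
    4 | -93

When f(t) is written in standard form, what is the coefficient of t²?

Write f(t) = at² + bt + c; the 4 given values yield a linear system in the 3 coefficients.
Solving, f(t) = -7t² + 3t + 7.
The coefficient of t² is -7.

-7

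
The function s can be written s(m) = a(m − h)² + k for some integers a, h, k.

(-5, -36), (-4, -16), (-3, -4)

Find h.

-2

First differences 20, 12; second difference -8 = 2a, so a = -4.
Expanding, the m-coefficient is −2ah = 8h; matching it to the data gives h = -2, and then k = 0.
So s(m) = -4(m + 2)² + 0.
Hence h = -2.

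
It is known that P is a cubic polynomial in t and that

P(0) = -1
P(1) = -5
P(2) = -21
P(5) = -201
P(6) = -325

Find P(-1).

Write P(t) = at³ + bt² + ct + d; the 5 given values yield a linear system in the 4 coefficients.
Solving, P(t) = -t³ - 3t² - 1.
Then P(-1) = -3.

-3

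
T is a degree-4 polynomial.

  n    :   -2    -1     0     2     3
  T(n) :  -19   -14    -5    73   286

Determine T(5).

1780

Write T(n) = an^4 + bn³ + cn² + dn + e; the 5 given values yield a linear system in the 5 coefficients.
Solving, T(n) = 2n^4 + 4n³ + 7n - 5.
Then T(5) = 1780.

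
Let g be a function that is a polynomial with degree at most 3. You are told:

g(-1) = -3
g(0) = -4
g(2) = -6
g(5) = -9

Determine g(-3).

Write g(m) = am³ + bm² + cm + d; the 4 given values yield a linear system in the 4 coefficients.
Solving, the top 2 coefficients vanish, and g(m) = -m - 4.
Then g(-3) = -1.

-1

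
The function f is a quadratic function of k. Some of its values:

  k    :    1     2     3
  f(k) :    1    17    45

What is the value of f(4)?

85

Write f(k) = ak² + bk + c; the 3 given values yield a linear system in the 3 coefficients.
Solving, f(k) = 6k² - 2k - 3.
Then f(4) = 85.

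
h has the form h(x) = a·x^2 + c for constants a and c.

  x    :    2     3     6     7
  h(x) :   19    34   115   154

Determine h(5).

From h(2) = 19 and h(3) = 34: 4a + c = 19 and 9a + c = 34.
Subtracting: 5a = 15, so a = 3; then c = 19 − 3·4 = 7.
So h(x) = 3x² + 7, and h(5) = 82.

82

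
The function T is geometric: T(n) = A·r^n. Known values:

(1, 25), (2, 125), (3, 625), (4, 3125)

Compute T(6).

78125

Consecutive ratio: 125/25 = 5, and 625/125 = 5, so r = 5.
Then A·5^1 = 25 gives A = 5, and T(n) = 5·5^n.
T(6) = 5·5^6 = 78125.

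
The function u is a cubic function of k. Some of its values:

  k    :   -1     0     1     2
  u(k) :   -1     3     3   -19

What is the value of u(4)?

-201

Write u(k) = ak³ + bk² + ck + d; the 4 given values yield a linear system in the 4 coefficients.
Solving, u(k) = -3k³ - 2k² + 5k + 3.
Then u(4) = -201.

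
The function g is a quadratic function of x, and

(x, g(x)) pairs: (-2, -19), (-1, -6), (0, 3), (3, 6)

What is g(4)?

Write g(x) = ax² + bx + c; the 4 given values yield a linear system in the 3 coefficients.
Solving, g(x) = -2x² + 7x + 3.
Then g(4) = -1.

-1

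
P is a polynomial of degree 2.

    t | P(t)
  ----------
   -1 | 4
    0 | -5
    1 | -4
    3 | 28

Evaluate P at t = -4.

Write P(t) = at² + bt + c; the 4 given values yield a linear system in the 3 coefficients.
Solving, P(t) = 5t² - 4t - 5.
Then P(-4) = 91.

91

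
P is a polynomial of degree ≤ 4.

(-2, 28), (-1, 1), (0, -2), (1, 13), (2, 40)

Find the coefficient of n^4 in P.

0

Write P(n) = an^4 + bn³ + cn² + dn + e; the 5 given values yield a linear system in the 5 coefficients.
Solving, the leading coefficient vanishes, and P(n) = -n³ + 9n² + 7n - 2.
The coefficient of n^4 is 0.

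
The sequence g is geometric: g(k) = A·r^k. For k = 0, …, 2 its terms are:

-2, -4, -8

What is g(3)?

Consecutive ratio: -4/(-2) = 2, and -8/(-4) = 2, so r = 2.
Then A·2^0 = -2 gives A = -2, and g(k) = -2·2^k.
g(3) = -2·2^3 = -16.

-16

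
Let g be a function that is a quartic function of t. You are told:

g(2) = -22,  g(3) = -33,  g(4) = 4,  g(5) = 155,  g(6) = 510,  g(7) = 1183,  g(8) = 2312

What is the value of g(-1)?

-1

First differences: -11, 37, 151, 355, 673, 1129. Second differences: 48, 114, 204, 318, 456. Third differences: 66, 90, 114, 138. Fourth differences: 24, 24, 24.
Level-4 differences are constant, so g has degree 4.
Fitting a degree-4 polynomial gives g(t) = t^4 - 3t³ - 4t² + t.
Then g(-1) = -1.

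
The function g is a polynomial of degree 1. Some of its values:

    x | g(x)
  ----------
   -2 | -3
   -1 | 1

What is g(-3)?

Write g(x) = ax + b; the 2 given values yield a linear system in the 2 coefficients.
Solving, g(x) = 4x + 5.
Then g(-3) = -7.

-7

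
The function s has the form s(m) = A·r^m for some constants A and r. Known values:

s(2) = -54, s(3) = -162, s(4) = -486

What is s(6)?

Consecutive ratio: -162/(-54) = 3, and -486/(-162) = 3, so r = 3.
Then A·3^2 = -54 gives A = -6, and s(m) = -6·3^m.
s(6) = -6·3^6 = -4374.

-4374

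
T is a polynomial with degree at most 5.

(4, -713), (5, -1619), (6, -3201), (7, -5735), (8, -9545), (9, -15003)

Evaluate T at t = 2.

-65

First differences: -906, -1582, -2534, -3810, -5458. Second differences: -676, -952, -1276, -1648. Third differences: -276, -324, -372. Fourth differences: -48, -48.
Level-4 differences are constant, so T has degree 4.
Fitting a degree-4 polynomial gives T(t) = -2t^4 - 2t³ - 6t² + 8t - 9.
Then T(2) = -65.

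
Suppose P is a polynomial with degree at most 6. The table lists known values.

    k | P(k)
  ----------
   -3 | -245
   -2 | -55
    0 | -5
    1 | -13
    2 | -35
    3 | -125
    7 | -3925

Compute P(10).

Write P(k) = ak^6 + bk^5 + ck^4 + dk³ + ek² + pk + q; the 7 given values yield a linear system in the 7 coefficients.
Solving, the top 2 coefficients vanish, and P(k) = -2k^4 + 3k³ - 2k² - 7k - 5.
Then P(10) = -17275.

-17275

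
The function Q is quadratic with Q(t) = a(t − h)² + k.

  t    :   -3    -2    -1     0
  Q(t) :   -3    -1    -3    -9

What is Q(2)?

First differences 2, -2, -6; second difference -4 = 2a, so a = -2.
Expanding, the t-coefficient is −2ah = 4h; matching it to the data gives h = -2, and then k = -1.
So Q(t) = -2(t + 2)² − 1.
Q(2) = -2·4² − 1 = -33.

-33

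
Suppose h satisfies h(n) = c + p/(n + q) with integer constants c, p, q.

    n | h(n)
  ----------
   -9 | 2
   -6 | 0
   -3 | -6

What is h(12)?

9

(h(n) − c)(n + q) = p for each data point; the three points give a linear system in c and q, then p follows.
Solving: c = 6, q = 0, p = 36, so h(n) = 6 + 36/(n + 0).
Then h(12) = 6 + 36/12 = 9.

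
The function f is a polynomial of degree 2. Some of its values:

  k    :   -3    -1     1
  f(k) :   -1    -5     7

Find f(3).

Write f(k) = ak² + bk + c; the 3 given values yield a linear system in the 3 coefficients.
Solving, f(k) = 2k² + 6k - 1.
Then f(3) = 35.

35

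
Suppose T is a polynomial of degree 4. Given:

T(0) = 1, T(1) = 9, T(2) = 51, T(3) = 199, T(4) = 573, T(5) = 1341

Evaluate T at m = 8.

8409

First differences: 8, 42, 148, 374, 768. Second differences: 34, 106, 226, 394. Third differences: 72, 120, 168. Fourth differences: 48, 48.
Level-4 differences are constant, so T has degree 4.
Fitting a degree-4 polynomial gives T(m) = 2m^4 + 3m² + 3m + 1.
Then T(8) = 8409.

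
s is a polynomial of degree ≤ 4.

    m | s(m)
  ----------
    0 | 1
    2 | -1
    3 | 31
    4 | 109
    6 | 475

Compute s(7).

799

Write s(m) = am^4 + bm³ + cm² + dm + e; the 5 given values yield a linear system in the 5 coefficients.
Solving, the leading coefficient vanishes, and s(m) = 3m³ - 4m² - 5m + 1.
Then s(7) = 799.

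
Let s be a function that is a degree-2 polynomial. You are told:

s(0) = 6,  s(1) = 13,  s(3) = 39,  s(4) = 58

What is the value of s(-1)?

Write s(k) = ak² + bk + c; the 4 given values yield a linear system in the 3 coefficients.
Solving, s(k) = 2k² + 5k + 6.
Then s(-1) = 3.

3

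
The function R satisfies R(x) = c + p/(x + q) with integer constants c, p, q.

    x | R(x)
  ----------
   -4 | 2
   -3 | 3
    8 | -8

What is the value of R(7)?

(R(x) − c)(x + q) = p for each data point; the three points give a linear system in c and q, then p follows.
Solving: c = -3, q = -2, p = -30, so R(x) = -3 − 30/(x − 2).
Then R(7) = -3 − 30/5 = -9.

-9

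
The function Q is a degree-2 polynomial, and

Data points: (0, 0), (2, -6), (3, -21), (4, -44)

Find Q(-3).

Write Q(t) = at² + bt + c; the 4 given values yield a linear system in the 3 coefficients.
Solving, Q(t) = -4t² + 5t.
Then Q(-3) = -51.

-51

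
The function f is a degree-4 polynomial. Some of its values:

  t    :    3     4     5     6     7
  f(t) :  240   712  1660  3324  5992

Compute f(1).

Write f(t) = at^4 + bt³ + ct² + dt + e; the 5 given values yield a linear system in the 5 coefficients.
Solving, f(t) = 2t^4 + 4t³ - 4t² + 2t.
Then f(1) = 4.

4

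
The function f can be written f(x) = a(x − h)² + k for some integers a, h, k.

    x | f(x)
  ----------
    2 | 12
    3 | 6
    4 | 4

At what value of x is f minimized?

4

First differences -6, -2; second difference 4 = 2a, so a = 2.
Expanding, the x-coefficient is −2ah = -4h; matching it to the data gives h = 4, and then k = 4.
So f(x) = 2(x − 4)² + 4.
Hence h = 4.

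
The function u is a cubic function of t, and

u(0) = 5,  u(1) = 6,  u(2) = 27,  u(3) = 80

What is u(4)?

177

Write u(t) = at³ + bt² + ct + d; the 4 given values yield a linear system in the 4 coefficients.
Solving, u(t) = 2t³ + 4t² - 5t + 5.
Then u(4) = 177.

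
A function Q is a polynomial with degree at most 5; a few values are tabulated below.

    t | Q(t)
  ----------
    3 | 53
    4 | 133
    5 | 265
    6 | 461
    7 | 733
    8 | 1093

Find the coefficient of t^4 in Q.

0

Write Q(t) = at^5 + bt^4 + ct³ + dt² + et + p; the 6 given values yield a linear system in the 6 coefficients.
Solving, the top 2 coefficients vanish, and Q(t) = 2t³ + 2t² - 8t + 5.
The coefficient of t^4 is 0.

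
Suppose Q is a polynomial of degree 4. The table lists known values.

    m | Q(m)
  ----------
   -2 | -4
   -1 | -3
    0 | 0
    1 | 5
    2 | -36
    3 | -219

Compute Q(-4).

Write Q(m) = am^4 + bm³ + cm² + dm + e; the 6 given values yield a linear system in the 5 coefficients.
Solving, Q(m) = -2m^4 - 4m³ + 3m² + 8m.
Then Q(-4) = -240.

-240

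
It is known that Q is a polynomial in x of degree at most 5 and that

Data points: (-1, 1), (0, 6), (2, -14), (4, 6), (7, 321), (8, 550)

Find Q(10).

Write Q(x) = ax^5 + bx^4 + cx³ + dx² + ex + p; the 6 given values yield a linear system in the 6 coefficients.
Solving, the top 2 coefficients vanish, and Q(x) = 2x³ - 7x² - 4x + 6.
Then Q(10) = 1266.

1266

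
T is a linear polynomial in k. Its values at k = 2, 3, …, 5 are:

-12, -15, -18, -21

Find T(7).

First differences: -3, -3, -3.
Level-1 differences are constant, so T has degree 1.
Fitting a degree-1 polynomial gives T(k) = -3k - 6.
Then T(7) = -27.

-27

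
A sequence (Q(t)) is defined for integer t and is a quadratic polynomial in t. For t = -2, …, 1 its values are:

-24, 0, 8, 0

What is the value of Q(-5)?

-192

First differences: 24, 8, -8. Second differences: -16, -16.
Level-2 differences are constant, so Q has degree 2.
Fitting a degree-2 polynomial gives Q(t) = -8t² + 8.
Then Q(-5) = -192.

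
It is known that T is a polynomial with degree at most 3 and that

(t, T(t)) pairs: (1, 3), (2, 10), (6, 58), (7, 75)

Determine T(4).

30

Write T(t) = at³ + bt² + ct + d; the 4 given values yield a linear system in the 4 coefficients.
Solving, the leading coefficient vanishes, and T(t) = t² + 4t - 2.
Then T(4) = 30.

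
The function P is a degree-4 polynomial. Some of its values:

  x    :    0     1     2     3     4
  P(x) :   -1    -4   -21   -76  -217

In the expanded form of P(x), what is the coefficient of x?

Write P(x) = ax^4 + bx³ + cx² + dx + e; the 5 given values yield a linear system in the 5 coefficients.
Solving, P(x) = -x^4 + 2x³ - 6x² + 2x - 1.
The coefficient of x is 2.

2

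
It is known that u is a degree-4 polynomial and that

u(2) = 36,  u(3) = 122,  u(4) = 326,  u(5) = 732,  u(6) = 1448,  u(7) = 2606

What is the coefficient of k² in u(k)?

Write u(k) = ak^4 + bk³ + ck² + dk + e; the 6 given values yield a linear system in the 5 coefficients.
Solving, u(k) = k^4 + 4k² + k + 2.
The coefficient of k² is 4.

4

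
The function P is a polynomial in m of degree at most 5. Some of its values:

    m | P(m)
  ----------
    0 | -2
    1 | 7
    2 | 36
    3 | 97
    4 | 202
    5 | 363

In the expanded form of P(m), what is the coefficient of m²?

First differences: 9, 29, 61, 105, 161. Second differences: 20, 32, 44, 56. Third differences: 12, 12, 12.
Level-3 differences are constant, so P has degree 3.
Fitting a degree-3 polynomial gives P(m) = 2m³ + 4m² + 3m - 2.
The coefficient of m² is 4.

4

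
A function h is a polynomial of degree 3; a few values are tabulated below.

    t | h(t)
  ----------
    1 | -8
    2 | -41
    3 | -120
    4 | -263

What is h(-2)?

Write h(t) = at³ + bt² + ct + d; the 4 given values yield a linear system in the 4 coefficients.
Solving, h(t) = -3t³ - 5t² + 3t - 3.
Then h(-2) = -5.

-5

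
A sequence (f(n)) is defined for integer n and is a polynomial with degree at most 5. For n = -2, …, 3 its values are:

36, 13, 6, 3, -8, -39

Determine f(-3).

First differences: -23, -7, -3, -11, -31. Second differences: 16, 4, -8, -20. Third differences: -12, -12, -12.
Level-3 differences are constant, so f has degree 3.
Fitting a degree-3 polynomial gives f(n) = -2n³ + 2n² - 3n + 6.
Then f(-3) = 87.

87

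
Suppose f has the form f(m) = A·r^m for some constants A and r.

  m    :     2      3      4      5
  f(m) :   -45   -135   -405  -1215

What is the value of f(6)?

-3645

Consecutive ratio: -135/(-45) = 3, and -405/(-135) = 3, so r = 3.
Then A·3^2 = -45 gives A = -5, and f(m) = -5·3^m.
f(6) = -5·3^6 = -3645.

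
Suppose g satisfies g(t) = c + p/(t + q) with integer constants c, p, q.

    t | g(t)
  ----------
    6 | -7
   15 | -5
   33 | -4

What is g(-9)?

(g(t) − c)(t + q) = p for each data point; the three points give a linear system in c and q, then p follows.
Solving: c = -3, q = 3, p = -36, so g(t) = -3 − 36/(t + 3).
Then g(-9) = -3 − 36/(-6) = 3.

3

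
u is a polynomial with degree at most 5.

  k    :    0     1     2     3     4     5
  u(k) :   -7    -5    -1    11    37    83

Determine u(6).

First differences: 2, 4, 12, 26, 46. Second differences: 2, 8, 14, 20. Third differences: 6, 6, 6.
Level-3 differences are constant, so u has degree 3.
Extending the table by one column gives the next first difference 72, so u(6) = 83 + 72 = 155.

155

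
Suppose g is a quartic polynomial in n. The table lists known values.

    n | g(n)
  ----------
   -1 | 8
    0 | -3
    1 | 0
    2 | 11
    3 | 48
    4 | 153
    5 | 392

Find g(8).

2933

First differences: -11, 3, 11, 37, 105, 239. Second differences: 14, 8, 26, 68, 134. Third differences: -6, 18, 42, 66. Fourth differences: 24, 24, 24.
Level-4 differences are constant, so g has degree 4.
Fitting a degree-4 polynomial gives g(n) = n^4 - 3n³ + 6n² - n - 3.
Then g(8) = 2933.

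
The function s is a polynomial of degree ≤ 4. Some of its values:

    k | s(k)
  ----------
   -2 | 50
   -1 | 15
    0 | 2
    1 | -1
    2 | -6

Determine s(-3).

119

First differences: -35, -13, -3, -5. Second differences: 22, 10, -2. Third differences: -12, -12.
Level-3 differences are constant, so s has degree 3.
Fitting a degree-3 polynomial gives s(k) = -2k³ + 5k² - 6k + 2.
Then s(-3) = 119.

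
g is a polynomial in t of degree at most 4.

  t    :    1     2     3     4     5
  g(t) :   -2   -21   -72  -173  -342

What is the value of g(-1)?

Write g(t) = at^4 + bt³ + ct² + dt + e; the 5 given values yield a linear system in the 5 coefficients.
Solving, the leading coefficient vanishes, and g(t) = -3t³ + 2t² - 4t + 3.
Then g(-1) = 12.

12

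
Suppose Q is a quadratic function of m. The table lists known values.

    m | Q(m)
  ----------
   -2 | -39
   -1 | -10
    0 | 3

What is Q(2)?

Write Q(m) = am² + bm + c; the 3 given values yield a linear system in the 3 coefficients.
Solving, Q(m) = -8m² + 5m + 3.
Then Q(2) = -19.

-19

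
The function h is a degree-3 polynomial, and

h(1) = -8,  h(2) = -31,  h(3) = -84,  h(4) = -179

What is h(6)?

-543

Write h(n) = an³ + bn² + cn + d; the 4 given values yield a linear system in the 4 coefficients.
Solving, h(n) = -2n³ - 3n² - 3.
Then h(6) = -543.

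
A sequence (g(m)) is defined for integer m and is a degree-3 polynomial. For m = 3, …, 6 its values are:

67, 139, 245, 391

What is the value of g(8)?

827

Write g(m) = am³ + bm² + cm + d; the 4 given values yield a linear system in the 4 coefficients.
Solving, g(m) = m³ + 5m² - 5.
Then g(8) = 827.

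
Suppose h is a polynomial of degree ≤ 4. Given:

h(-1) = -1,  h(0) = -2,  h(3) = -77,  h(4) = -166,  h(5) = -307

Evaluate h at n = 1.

-7

Write h(n) = an^4 + bn³ + cn² + dn + e; the 5 given values yield a linear system in the 5 coefficients.
Solving, the leading coefficient vanishes, and h(n) = -2n³ - 2n² - n - 2.
Then h(1) = -7.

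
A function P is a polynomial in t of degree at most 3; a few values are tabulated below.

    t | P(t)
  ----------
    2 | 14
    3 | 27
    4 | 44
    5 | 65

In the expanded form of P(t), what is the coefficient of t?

First differences: 13, 17, 21. Second differences: 4, 4.
Level-2 differences are constant, so P has degree 2.
Fitting a degree-2 polynomial gives P(t) = 2t² + 3t.
The coefficient of t is 3.

3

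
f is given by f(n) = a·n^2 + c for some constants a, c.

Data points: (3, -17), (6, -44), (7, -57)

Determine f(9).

From f(3) = -17 and f(6) = -44: 9a + c = -17 and 36a + c = -44.
Subtracting: 27a = -27, so a = -1; then c = -17 − (-1)·9 = -8.
So f(n) = -1n² − 8, and f(9) = -89.

-89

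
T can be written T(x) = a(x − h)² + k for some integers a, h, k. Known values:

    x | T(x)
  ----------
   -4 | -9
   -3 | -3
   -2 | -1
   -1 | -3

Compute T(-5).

First differences 6, 2, -2; second difference -4 = 2a, so a = -2.
Expanding, the x-coefficient is −2ah = 4h; matching it to the data gives h = -2, and then k = -1.
So T(x) = -2(x + 2)² − 1.
T(-5) = -2·(-3)² − 1 = -19.

-19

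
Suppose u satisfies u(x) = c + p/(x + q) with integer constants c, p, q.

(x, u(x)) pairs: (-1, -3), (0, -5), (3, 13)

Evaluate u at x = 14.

(u(x) − c)(x + q) = p for each data point; the three points give a linear system in c and q, then p follows.
Solving: c = 1, q = -2, p = 12, so u(x) = 1 + 12/(x − 2).
Then u(14) = 1 + 12/12 = 2.

2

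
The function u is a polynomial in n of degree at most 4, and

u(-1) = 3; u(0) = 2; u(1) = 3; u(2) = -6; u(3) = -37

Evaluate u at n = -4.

138

First differences: -1, 1, -9, -31. Second differences: 2, -10, -22. Third differences: -12, -12.
Level-3 differences are constant, so u has degree 3.
Fitting a degree-3 polynomial gives u(n) = -2n³ + n² + 2n + 2.
Then u(-4) = 138.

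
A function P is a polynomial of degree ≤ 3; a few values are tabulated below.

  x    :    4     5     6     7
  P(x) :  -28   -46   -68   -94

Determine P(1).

First differences: -18, -22, -26. Second differences: -4, -4.
Level-2 differences are constant, so P has degree 2.
Fitting a degree-2 polynomial gives P(x) = -2x² + 4.
Then P(1) = 2.

2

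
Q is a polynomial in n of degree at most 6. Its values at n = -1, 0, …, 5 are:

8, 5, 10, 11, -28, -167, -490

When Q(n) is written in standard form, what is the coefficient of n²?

5

Write Q(n) = an^6 + bn^5 + cn^4 + dn³ + en² + pn + q; the 7 given values yield a linear system in the 7 coefficients.
Solving, the top 2 coefficients vanish, and Q(n) = -n^4 + 5n² + n + 5.
The coefficient of n² is 5.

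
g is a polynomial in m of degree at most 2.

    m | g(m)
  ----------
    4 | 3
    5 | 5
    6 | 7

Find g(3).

First differences: 2, 2.
Level-1 differences are constant, so g has degree 1.
Fitting a degree-1 polynomial gives g(m) = 2m - 5.
Then g(3) = 1.

1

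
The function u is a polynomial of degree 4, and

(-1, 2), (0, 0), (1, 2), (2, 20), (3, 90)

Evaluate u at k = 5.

Write u(k) = ak^4 + bk³ + ck² + dk + e; the 5 given values yield a linear system in the 5 coefficients.
Solving, u(k) = k^4 + k².
Then u(5) = 650.

650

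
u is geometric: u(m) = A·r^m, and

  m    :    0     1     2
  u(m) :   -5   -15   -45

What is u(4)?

-405

Consecutive ratio: -15/(-5) = 3, and -45/(-15) = 3, so r = 3.
Then A·3^0 = -5 gives A = -5, and u(m) = -5·3^m.
u(4) = -5·3^4 = -405.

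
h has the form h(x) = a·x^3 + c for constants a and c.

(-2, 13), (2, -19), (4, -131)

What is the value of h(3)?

From h(-2) = 13 and h(2) = -19: -8a + c = 13 and 8a + c = -19.
Subtracting: 16a = -32, so a = -2; then c = 13 − (-2)·(-8) = -3.
So h(x) = -2x³ − 3, and h(3) = -57.

-57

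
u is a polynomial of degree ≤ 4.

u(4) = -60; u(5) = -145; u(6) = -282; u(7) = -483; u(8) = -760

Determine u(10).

First differences: -85, -137, -201, -277. Second differences: -52, -64, -76. Third differences: -12, -12.
Level-3 differences are constant, so u has degree 3.
Fitting a degree-3 polynomial gives u(t) = -2t³ + 4t² + t.
Then u(10) = -1590.

-1590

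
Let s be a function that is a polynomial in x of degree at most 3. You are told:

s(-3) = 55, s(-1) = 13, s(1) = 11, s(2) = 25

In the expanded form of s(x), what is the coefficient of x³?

Write s(x) = ax³ + bx² + cx + d; the 4 given values yield a linear system in the 4 coefficients.
Solving, the leading coefficient vanishes, and s(x) = 5x² - x + 7.
The coefficient of x³ is 0.

0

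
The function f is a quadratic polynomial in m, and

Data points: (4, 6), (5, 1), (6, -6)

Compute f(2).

Write f(m) = am² + bm + c; the 3 given values yield a linear system in the 3 coefficients.
Solving, f(m) = -m² + 4m + 6.
Then f(2) = 10.

10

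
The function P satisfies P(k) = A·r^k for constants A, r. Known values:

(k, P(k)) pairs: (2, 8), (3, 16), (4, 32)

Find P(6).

Consecutive ratio: 16/8 = 2, and 32/16 = 2, so r = 2.
Then A·2^2 = 8 gives A = 2, and P(k) = 2·2^k.
P(6) = 2·2^6 = 128.

128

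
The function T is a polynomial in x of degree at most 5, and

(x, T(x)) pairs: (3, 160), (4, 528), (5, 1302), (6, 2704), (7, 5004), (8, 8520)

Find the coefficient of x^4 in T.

2

Write T(x) = ax^5 + bx^4 + cx³ + dx² + ex + p; the 6 given values yield a linear system in the 6 coefficients.
Solving, the leading coefficient vanishes, and T(x) = 2x^4 + x³ - 3x² + 2x - 8.
The coefficient of x^4 is 2.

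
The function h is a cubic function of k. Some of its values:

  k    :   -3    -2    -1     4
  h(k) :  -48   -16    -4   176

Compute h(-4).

Write h(k) = ak³ + bk² + ck + d; the 4 given values yield a linear system in the 4 coefficients.
Solving, h(k) = 2k³ + 2k² + 4k.
Then h(-4) = -112.

-112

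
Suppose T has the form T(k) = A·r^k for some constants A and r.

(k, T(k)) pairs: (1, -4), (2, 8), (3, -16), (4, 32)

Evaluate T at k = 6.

Consecutive ratio: 8/(-4) = -2, and -16/8 = -2, so r = -2.
Then A·(-2)^1 = -4 gives A = 2, and T(k) = 2·(-2)^k.
T(6) = 2·(-2)^6 = 128.

128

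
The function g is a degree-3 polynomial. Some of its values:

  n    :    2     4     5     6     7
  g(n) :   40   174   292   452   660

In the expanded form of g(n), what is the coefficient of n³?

Write g(n) = an³ + bn² + cn + d; the 5 given values yield a linear system in the 4 coefficients.
Solving, g(n) = n³ + 6n² + 3n + 2.
The coefficient of n³ is 1.

1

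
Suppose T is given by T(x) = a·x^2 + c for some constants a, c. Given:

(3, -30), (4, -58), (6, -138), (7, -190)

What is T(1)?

2

From T(3) = -30 and T(4) = -58: 9a + c = -30 and 16a + c = -58.
Subtracting: 7a = -28, so a = -4; then c = -30 − (-4)·9 = 6.
So T(x) = -4x² + 6, and T(1) = 2.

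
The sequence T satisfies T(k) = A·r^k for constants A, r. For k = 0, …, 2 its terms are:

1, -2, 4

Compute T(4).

16

Consecutive ratio: -2/1 = -2, and 4/(-2) = -2, so r = -2.
Then A·(-2)^0 = 1 gives A = 1, and T(k) = 1·(-2)^k.
T(4) = 1·(-2)^4 = 16.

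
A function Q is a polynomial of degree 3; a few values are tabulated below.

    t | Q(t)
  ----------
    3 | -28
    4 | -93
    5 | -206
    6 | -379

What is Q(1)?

6

Write Q(t) = at³ + bt² + ct + d; the 4 given values yield a linear system in the 4 coefficients.
Solving, Q(t) = -2t³ + 9t - 1.
Then Q(1) = 6.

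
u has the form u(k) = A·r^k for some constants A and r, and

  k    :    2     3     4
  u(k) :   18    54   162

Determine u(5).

Consecutive ratio: 54/18 = 3, and 162/54 = 3, so r = 3.
Then A·3^2 = 18 gives A = 2, and u(k) = 2·3^k.
u(5) = 2·3^5 = 486.

486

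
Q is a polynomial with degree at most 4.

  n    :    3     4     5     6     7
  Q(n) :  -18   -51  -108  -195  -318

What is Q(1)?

First differences: -33, -57, -87, -123. Second differences: -24, -30, -36. Third differences: -6, -6.
Level-3 differences are constant, so Q has degree 3.
Fitting a degree-3 polynomial gives Q(n) = -n³ + 4n - 3.
Then Q(1) = 0.

0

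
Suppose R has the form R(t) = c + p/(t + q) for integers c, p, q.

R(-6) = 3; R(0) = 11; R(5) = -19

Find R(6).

(R(t) − c)(t + q) = p for each data point; the three points give a linear system in c and q, then p follows.
Solving: c = -1, q = -3, p = -36, so R(t) = -1 − 36/(t − 3).
Then R(6) = -1 − 36/3 = -13.

-13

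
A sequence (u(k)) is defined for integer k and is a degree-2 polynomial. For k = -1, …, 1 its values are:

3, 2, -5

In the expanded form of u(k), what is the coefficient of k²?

-3

Write u(k) = ak² + bk + c; the 3 given values yield a linear system in the 3 coefficients.
Solving, u(k) = -3k² - 4k + 2.
The coefficient of k² is -3.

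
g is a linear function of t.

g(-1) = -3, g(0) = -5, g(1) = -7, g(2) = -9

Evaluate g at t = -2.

-1

First differences: -2, -2, -2.
Level-1 differences are constant, so g has degree 1.
Fitting a degree-1 polynomial gives g(t) = -2t - 5.
Then g(-2) = -1.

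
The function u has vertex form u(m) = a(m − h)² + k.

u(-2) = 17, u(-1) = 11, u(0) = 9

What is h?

First differences -6, -2; second difference 4 = 2a, so a = 2.
Expanding, the m-coefficient is −2ah = -4h; matching it to the data gives h = 0, and then k = 9.
So u(m) = 2(m + 0)² + 9.
Hence h = 0.

0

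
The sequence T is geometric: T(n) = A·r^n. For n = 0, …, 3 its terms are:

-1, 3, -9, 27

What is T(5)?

Consecutive ratio: 3/(-1) = -3, and -9/3 = -3, so r = -3.
Then A·(-3)^0 = -1 gives A = -1, and T(n) = -1·(-3)^n.
T(5) = -1·(-3)^5 = 243.

243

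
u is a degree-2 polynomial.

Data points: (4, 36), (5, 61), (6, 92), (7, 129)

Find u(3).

17

Write u(t) = at² + bt + c; the 4 given values yield a linear system in the 3 coefficients.
Solving, u(t) = 3t² - 2t - 4.
Then u(3) = 17.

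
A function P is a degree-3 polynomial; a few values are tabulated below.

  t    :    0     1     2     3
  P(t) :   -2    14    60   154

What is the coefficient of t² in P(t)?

6

Write P(t) = at³ + bt² + ct + d; the 4 given values yield a linear system in the 4 coefficients.
Solving, P(t) = 3t³ + 6t² + 7t - 2.
The coefficient of t² is 6.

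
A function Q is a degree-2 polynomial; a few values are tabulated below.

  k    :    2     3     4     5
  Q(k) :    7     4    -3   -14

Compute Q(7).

-48

First differences: -3, -7, -11. Second differences: -4, -4.
Level-2 differences are constant, so Q has degree 2.
Fitting a degree-2 polynomial gives Q(k) = -2k² + 7k + 1.
Then Q(7) = -48.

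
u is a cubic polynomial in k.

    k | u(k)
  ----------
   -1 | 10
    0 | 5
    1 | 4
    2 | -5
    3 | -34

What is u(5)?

-200

Write u(k) = ak³ + bk² + ck + d; the 5 given values yield a linear system in the 4 coefficients.
Solving, u(k) = -2k³ + 2k² - k + 5.
Then u(5) = -200.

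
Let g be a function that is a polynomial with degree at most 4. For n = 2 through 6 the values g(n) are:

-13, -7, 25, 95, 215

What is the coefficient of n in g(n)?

-7

First differences: 6, 32, 70, 120. Second differences: 26, 38, 50. Third differences: 12, 12.
Level-3 differences are constant, so g has degree 3.
Fitting a degree-3 polynomial gives g(n) = 2n³ - 5n² - 7n + 5.
The coefficient of n is -7.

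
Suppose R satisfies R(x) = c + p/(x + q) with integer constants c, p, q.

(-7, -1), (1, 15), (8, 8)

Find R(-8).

0

(R(x) − c)(x + q) = p for each data point; the three points give a linear system in c and q, then p follows.
Solving: c = 5, q = 2, p = 30, so R(x) = 5 + 30/(x + 2).
Then R(-8) = 5 + 30/(-6) = 0.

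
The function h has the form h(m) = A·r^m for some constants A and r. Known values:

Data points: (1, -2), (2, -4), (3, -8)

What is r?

2

Consecutive ratio: -4/(-2) = 2, and -8/(-4) = 2, so r = 2.
Then A·2^1 = -2 gives A = -1, and h(m) = -1·2^m.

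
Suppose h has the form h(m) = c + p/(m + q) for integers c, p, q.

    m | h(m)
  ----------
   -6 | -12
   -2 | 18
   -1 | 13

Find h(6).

(h(m) − c)(m + q) = p for each data point; the three points give a linear system in c and q, then p follows.
Solving: c = 3, q = 4, p = 30, so h(m) = 3 + 30/(m + 4).
Then h(6) = 3 + 30/10 = 6.

6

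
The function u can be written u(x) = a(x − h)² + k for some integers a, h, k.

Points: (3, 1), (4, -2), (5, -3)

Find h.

5

First differences -3, -1; second difference 2 = 2a, so a = 1.
Expanding, the x-coefficient is −2ah = -2h; matching it to the data gives h = 5, and then k = -3.
So u(x) = 1(x − 5)² − 3.
Hence h = 5.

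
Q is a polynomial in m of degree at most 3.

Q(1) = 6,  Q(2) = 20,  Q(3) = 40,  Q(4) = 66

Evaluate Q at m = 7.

180

First differences: 14, 20, 26. Second differences: 6, 6.
Level-2 differences are constant, so Q has degree 2.
Fitting a degree-2 polynomial gives Q(m) = 3m² + 5m - 2.
Then Q(7) = 180.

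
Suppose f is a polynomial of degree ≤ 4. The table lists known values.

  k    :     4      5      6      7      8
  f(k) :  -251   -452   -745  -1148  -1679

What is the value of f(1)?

-20

First differences: -201, -293, -403, -531. Second differences: -92, -110, -128. Third differences: -18, -18.
Level-3 differences are constant, so f has degree 3.
Fitting a degree-3 polynomial gives f(k) = -3k³ - k² - 9k - 7.
Then f(1) = -20.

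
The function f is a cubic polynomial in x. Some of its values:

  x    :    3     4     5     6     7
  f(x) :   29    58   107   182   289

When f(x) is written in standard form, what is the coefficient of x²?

First differences: 29, 49, 75, 107. Second differences: 20, 26, 32. Third differences: 6, 6.
Level-3 differences are constant, so f has degree 3.
Fitting a degree-3 polynomial gives f(x) = x³ - 2x² + 6x + 2.
The coefficient of x² is -2.

-2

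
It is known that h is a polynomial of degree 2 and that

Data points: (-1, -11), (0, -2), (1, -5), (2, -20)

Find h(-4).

-110

Write h(m) = am² + bm + c; the 4 given values yield a linear system in the 3 coefficients.
Solving, h(m) = -6m² + 3m - 2.
Then h(-4) = -110.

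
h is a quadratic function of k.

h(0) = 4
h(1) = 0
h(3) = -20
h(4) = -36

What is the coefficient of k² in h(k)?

-2

Write h(k) = ak² + bk + c; the 4 given values yield a linear system in the 3 coefficients.
Solving, h(k) = -2k² - 2k + 4.
The coefficient of k² is -2.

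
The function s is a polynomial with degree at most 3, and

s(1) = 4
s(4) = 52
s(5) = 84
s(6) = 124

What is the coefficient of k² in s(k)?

Write s(k) = ak³ + bk² + ck + d; the 4 given values yield a linear system in the 4 coefficients.
Solving, the leading coefficient vanishes, and s(k) = 4k² - 4k + 4.
The coefficient of k² is 4.

4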